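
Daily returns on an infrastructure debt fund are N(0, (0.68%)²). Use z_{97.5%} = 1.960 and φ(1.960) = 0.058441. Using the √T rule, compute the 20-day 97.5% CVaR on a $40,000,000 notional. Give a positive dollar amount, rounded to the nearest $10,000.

$2,840,000

σ_{20d} = 0.68% × √20 = 3.041%.
ES multiplier = φ(z)/(1−α) = 0.058441/0.025 = 2.338.
ES = 3.041% × 2.338 = 7.110%; on $40,000,000: $2,844,000.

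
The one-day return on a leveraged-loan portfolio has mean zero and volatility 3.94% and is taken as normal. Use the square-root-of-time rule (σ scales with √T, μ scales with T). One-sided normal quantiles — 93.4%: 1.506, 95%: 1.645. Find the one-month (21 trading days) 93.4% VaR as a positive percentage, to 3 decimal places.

σ_{21d} = 3.94% × √21 = 18.055%.
VaR = 1.506 × 18.055% = 27.191%.

27.191%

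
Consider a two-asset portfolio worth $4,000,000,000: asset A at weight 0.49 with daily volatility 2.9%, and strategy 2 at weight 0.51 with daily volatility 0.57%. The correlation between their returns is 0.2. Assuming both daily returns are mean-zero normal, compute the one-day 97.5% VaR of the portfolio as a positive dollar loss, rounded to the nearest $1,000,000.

σ_p² = 0.49²·2.9² + 0.51²·0.57² + 2·0.2·0.49·0.51·2.9·0.57 = 2.2690 (%²).
σ_p = √2.2690 = 1.506%.
At 97.5%, z = 1.960.
VaR = 1.960 × 1.506% = 2.952%; on $4,000,000,000 that is $118,080,000.

$118,000,000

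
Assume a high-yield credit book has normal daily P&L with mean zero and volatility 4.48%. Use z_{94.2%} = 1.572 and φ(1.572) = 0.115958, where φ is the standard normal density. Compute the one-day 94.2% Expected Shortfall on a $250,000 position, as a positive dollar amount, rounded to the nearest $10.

Tail multiplier: φ(z)/(1−α) = 0.115958 / 0.058 = 1.999.
ES = 4.48% × 1.999 = 8.956%.
On $250,000: 0.08956 × $250,000 = $22,390.

$22,390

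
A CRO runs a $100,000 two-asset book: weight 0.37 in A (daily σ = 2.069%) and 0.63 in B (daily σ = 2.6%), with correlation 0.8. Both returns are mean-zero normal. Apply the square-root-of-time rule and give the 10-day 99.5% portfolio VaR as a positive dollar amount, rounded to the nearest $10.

$18,710

σ_p = √(0.37²·2.069² + 0.63²·2.6² + 2·0.8·0.37·0.63·2.069·2.6) = 2.297%.
σ_{10d} = 2.297% × √10 = 7.264%.
z(99.5%) = 2.576.
VaR = 2.576 × 7.264% = 18.712%; on $100,000 that is $18,712.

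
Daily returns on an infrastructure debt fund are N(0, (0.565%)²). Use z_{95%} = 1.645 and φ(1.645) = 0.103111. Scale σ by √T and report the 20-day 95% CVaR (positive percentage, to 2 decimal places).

5.21%

σ_{20d} = 0.565% × √20 = 2.527%.
ES multiplier = φ(z)/(1−α) = 0.103111/0.05 = 2.062.
ES = 2.527% × 2.062 = 5.211%.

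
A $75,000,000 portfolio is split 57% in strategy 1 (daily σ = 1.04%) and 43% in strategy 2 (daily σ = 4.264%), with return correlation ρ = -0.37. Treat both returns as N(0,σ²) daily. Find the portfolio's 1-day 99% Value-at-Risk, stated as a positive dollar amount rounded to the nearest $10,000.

σ_p² = 0.57²·1.04² + 0.43²·4.264² + 2·-0.37·0.57·0.43·1.04·4.264 = 2.9089 (%²).
σ_p = √2.9089 = 1.706%.
At 99%, z = 2.326.
VaR = 2.326 × 1.706% = 3.968%; on $75,000,000 that is $2,976,000.

$2,980,000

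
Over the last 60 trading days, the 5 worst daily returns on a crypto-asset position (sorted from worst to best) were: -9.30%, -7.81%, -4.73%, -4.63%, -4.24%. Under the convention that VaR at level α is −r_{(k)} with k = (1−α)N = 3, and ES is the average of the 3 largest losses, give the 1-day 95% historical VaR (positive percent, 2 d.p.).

k = 3; the 3rd lowest return is -4.73%, so VaR = 4.73%.

4.73%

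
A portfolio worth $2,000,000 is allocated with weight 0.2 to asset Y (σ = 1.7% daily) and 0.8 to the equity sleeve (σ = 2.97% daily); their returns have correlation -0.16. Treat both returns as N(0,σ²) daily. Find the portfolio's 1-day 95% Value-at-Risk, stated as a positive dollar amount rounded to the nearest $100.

$77,200

σ_p² = 0.2²·1.7² + 0.8²·2.97² + 2·-0.16·0.2·0.8·1.7·2.97 = 5.5025 (%²).
σ_p = √5.5025 = 2.346%.
At 95%, z = 1.645.
VaR = 1.645 × 2.346% = 3.859%; on $2,000,000 that is $77,180.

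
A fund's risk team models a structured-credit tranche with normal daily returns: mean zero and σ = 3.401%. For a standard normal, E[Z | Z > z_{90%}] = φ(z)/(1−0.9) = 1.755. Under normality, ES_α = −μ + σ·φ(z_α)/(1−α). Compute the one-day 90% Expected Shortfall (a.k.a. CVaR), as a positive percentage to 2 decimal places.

5.97%

ES = 3.401% × 1.755 = 5.969%.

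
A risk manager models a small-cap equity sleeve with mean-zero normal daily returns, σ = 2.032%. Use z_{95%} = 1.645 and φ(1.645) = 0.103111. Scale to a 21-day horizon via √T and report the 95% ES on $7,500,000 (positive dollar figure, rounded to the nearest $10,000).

$1,440,000

σ_{21d} = 2.032% × √21 = 9.312%.
ES multiplier = φ(z)/(1−α) = 0.103111/0.05 = 2.062.
ES = 9.312% × 2.062 = 19.201%; on $7,500,000: $1,440,075.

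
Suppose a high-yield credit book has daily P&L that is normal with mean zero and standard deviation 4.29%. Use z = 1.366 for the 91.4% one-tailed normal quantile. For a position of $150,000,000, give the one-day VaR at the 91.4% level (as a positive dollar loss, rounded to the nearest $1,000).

VaR = z·σ = 1.366 × 4.29% = 5.860%.
On $150,000,000: 0.05860 × $150,000,000 = $8,790,000.

$8,790,000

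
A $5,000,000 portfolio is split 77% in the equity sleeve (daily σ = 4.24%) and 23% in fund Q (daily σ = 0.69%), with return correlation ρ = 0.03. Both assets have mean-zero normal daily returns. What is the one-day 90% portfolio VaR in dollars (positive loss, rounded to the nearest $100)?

σ_p² = 0.77²·4.24² + 0.23²·0.69² + 2·0.03·0.77·0.23·4.24·0.69 = 10.7152 (%²).
σ_p = √10.7152 = 3.273%.
At 90%, z = 1.282.
VaR = 1.282 × 3.273% = 4.196%; on $5,000,000 that is $209,800.

$209,800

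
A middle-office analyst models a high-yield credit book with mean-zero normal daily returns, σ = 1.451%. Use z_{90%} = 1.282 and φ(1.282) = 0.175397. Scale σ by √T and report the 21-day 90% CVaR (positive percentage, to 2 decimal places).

σ_{21d} = 1.451% × √21 = 6.649%.
ES multiplier = φ(z)/(1−α) = 0.175397/0.1 = 1.754.
ES = 6.649% × 1.754 = 11.662%.

11.66%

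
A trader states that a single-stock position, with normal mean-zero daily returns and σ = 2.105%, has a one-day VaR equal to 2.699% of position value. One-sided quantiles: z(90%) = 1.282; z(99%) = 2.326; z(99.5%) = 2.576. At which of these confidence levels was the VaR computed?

90%

Implied z = VaR/σ = 2.699 / 2.105 = 1.282.
This matches z(90%) = 1.282.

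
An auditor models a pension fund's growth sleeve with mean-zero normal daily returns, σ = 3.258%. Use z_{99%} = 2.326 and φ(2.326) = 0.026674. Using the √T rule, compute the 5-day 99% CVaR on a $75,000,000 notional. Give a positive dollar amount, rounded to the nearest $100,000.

σ_{5d} = 3.258% × √5 = 7.285%.
ES multiplier = φ(z)/(1−α) = 0.026674/0.01 = 2.667.
ES = 7.285% × 2.667 = 19.429%; on $75,000,000: $14,571,750.

$14,600,000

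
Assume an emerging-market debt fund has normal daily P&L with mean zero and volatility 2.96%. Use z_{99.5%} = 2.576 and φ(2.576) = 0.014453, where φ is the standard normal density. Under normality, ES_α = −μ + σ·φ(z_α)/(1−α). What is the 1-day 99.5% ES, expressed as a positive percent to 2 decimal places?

Tail multiplier: φ(z)/(1−α) = 0.014453 / 0.005 = 2.891.
ES = 2.96% × 2.891 = 8.557%.

8.56%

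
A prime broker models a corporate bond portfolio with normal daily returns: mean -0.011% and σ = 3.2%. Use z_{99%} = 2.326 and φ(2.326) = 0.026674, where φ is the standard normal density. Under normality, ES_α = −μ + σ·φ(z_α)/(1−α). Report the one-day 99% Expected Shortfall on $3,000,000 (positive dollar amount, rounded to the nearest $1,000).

$256,000

Tail multiplier: φ(z)/(1−α) = 0.026674 / 0.01 = 2.667.
ES = −(-0.011%) + 3.2% × 2.667 = 8.545%.
On $3,000,000: 0.08545 × $3,000,000 = $256,350.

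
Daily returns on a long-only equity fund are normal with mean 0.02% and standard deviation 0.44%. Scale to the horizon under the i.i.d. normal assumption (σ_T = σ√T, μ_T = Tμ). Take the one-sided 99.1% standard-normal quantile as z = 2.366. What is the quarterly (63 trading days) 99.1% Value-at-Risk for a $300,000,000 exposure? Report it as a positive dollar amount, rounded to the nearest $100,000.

σ_{63d} = 0.44% × √63 = 3.492%; μ_{63d} = 63 × 0.02% = 1.260%.
VaR = −(1.260%) + 2.366 × 3.492% = 7.002%.
On $300,000,000: 0.07002 × $300,000,000 = $21,006,000.

$21,000,000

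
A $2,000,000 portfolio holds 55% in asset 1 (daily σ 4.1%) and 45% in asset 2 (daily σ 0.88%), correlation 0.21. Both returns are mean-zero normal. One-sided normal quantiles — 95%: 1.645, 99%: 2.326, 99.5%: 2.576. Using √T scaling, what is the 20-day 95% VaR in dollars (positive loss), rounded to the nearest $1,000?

σ_p = √(0.55²·4.1² + 0.45²·0.88² + 2·0.21·0.55·0.45·4.1·0.88) = 2.370%.
σ_{20d} = 2.370% × √20 = 10.599%.
VaR = 1.645 × 10.599% = 17.435%; on $2,000,000 that is $348,700.

$349,000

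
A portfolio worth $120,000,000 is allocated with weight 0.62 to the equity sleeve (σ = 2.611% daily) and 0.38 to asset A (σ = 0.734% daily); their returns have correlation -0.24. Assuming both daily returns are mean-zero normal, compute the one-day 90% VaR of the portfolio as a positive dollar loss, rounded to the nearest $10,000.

σ_p² = 0.62²·2.611² + 0.38²·0.734² + 2·-0.24·0.62·0.38·2.611·0.734 = 2.4816 (%²).
σ_p = √2.4816 = 1.575%.
At 90%, z = 1.282.
VaR = 1.282 × 1.575% = 2.019%; on $120,000,000 that is $2,422,800.

$2,420,000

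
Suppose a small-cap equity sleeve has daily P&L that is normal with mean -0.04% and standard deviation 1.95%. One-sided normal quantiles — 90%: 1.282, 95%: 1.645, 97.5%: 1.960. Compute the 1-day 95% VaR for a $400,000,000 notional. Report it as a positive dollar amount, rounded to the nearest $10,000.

$12,990,000

VaR = −μ + z·σ = −(-0.04%) + 1.645 × 1.95% = 3.248%.
On $400,000,000: 0.03248 × $400,000,000 = $12,992,000.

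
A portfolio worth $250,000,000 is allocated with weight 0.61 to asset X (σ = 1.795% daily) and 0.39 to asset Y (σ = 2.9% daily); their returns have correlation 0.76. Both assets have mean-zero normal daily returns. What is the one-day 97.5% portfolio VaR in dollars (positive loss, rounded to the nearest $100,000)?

$10,200,000

σ_p² = 0.61²·1.795² + 0.39²·2.9² + 2·0.76·0.61·0.39·1.795·2.9 = 4.3604 (%²).
σ_p = √4.3604 = 2.088%.
At 97.5%, z = 1.960.
VaR = 1.960 × 2.088% = 4.092%; on $250,000,000 that is $10,230,000.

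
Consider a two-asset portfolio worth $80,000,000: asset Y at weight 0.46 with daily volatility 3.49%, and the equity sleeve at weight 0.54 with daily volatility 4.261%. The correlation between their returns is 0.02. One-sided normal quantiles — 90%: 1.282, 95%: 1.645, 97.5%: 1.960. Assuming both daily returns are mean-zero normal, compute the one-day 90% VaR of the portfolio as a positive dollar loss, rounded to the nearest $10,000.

σ_p² = 0.46²·3.49² + 0.54²·4.261² + 2·0.02·0.46·0.54·3.49·4.261 = 8.0194 (%²).
σ_p = √8.0194 = 2.832%.
VaR = 1.282 × 2.832% = 3.631%; on $80,000,000 that is $2,904,800.

$2,900,000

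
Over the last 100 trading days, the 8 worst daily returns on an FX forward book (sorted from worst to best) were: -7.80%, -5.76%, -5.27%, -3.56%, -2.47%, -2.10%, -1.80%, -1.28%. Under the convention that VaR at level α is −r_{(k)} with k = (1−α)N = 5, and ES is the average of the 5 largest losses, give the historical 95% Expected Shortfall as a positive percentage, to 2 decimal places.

4.97%

The 5 worst returns sum to -24.86%.
ES = −(-24.86%) / 5 = 4.972% ≈ 4.97%.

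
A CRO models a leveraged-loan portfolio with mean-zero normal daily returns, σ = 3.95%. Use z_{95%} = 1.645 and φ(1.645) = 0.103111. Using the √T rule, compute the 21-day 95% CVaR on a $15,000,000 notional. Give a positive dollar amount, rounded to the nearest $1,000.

$5,599,000

σ_{21d} = 3.95% × √21 = 18.101%.
ES multiplier = φ(z)/(1−α) = 0.103111/0.05 = 2.062.
ES = 18.101% × 2.062 = 37.324%; on $15,000,000: $5,598,600.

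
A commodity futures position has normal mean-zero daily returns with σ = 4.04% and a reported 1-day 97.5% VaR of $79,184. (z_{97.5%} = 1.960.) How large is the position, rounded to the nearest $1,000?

$1,000,000

VaR as a fraction of value: z·σ = 1.960 × 4.04% = 7.9184%.
Position = $79,184 / 0.079184 = $1,000,000.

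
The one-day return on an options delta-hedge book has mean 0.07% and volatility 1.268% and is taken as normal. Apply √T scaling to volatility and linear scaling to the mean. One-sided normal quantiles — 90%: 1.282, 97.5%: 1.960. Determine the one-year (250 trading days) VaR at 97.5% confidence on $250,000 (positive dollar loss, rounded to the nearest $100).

σ_{250d} = 1.268% × √250 = 20.049%; μ_{250d} = 250 × 0.07% = 17.500%.
VaR = −(17.500%) + 1.960 × 20.049% = 21.796%.
On $250,000: 0.21796 × $250,000 = $54,490.

$54,500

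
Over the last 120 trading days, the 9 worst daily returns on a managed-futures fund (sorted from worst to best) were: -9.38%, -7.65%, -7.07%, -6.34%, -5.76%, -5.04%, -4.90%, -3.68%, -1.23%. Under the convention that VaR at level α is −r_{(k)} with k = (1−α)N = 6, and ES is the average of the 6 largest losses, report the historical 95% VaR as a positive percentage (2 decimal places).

5.04%

k = 6; the 6th lowest return is -5.04%, so VaR = 5.04%.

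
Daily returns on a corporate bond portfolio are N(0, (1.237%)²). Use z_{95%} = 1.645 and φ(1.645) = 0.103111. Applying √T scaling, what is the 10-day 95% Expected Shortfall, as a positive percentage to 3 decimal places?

σ_{10d} = 1.237% × √10 = 3.912%.
ES multiplier = φ(z)/(1−α) = 0.103111/0.05 = 2.062.
ES = 3.912% × 2.062 = 8.067%.

8.067%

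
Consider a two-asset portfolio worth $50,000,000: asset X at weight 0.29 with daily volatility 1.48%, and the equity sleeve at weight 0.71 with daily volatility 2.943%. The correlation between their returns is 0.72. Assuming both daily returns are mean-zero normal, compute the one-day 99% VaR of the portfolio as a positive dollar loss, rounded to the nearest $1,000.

σ_p² = 0.29²·1.48² + 0.71²·2.943² + 2·0.72·0.29·0.71·1.48·2.943 = 5.8418 (%²).
σ_p = √5.8418 = 2.417%.
At 99%, z = 2.326.
VaR = 2.326 × 2.417% = 5.622%; on $50,000,000 that is $2,811,000.

$2,811,000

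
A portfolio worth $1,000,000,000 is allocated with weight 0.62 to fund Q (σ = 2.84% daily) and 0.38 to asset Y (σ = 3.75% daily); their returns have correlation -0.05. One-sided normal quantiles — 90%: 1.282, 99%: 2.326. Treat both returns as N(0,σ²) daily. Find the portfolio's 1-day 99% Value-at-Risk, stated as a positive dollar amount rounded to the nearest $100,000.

$51,400,000

σ_p² = 0.62²·2.84² + 0.38²·3.75² + 2·-0.05·0.62·0.38·2.84·3.75 = 4.8801 (%²).
σ_p = √4.8801 = 2.209%.
VaR = 2.326 × 2.209% = 5.138%; on $1,000,000,000 that is $51,380,000.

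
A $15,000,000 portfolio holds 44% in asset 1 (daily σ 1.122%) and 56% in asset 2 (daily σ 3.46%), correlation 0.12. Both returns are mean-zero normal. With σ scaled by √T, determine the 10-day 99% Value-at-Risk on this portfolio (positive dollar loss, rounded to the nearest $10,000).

$2,270,000

σ_p = √(0.44²·1.122² + 0.56²·3.46² + 2·0.12·0.44·0.56·1.122·3.46) = 2.056%.
σ_{10d} = 2.056% × √10 = 6.502%.
z(99%) = 2.326.
VaR = 2.326 × 6.502% = 15.124%; on $15,000,000 that is $2,268,600.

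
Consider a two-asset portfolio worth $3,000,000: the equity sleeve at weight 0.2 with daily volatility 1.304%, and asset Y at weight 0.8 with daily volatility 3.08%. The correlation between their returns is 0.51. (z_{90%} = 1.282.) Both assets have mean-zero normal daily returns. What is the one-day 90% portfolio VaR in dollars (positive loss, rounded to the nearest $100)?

$100,300

σ_p² = 0.2²·1.304² + 0.8²·3.08² + 2·0.51·0.2·0.8·1.304·3.08 = 6.7948 (%²).
σ_p = √6.7948 = 2.607%.
VaR = 1.282 × 2.607% = 3.342%; on $3,000,000 that is $100,260.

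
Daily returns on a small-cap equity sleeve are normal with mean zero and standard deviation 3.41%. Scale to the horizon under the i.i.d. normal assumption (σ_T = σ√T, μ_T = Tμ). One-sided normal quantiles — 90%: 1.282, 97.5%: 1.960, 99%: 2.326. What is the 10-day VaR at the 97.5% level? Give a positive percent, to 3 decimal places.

21.135%

σ_{10d} = 3.41% × √10 = 10.783%.
VaR = 1.960 × 10.783% = 21.135%.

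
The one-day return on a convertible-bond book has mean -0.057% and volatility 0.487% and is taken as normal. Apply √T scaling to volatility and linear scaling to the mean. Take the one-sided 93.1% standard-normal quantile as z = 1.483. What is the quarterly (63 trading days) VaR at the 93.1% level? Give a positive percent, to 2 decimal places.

9.32%

σ_{63d} = 0.487% × √63 = 3.865%; μ_{63d} = 63 × -0.057% = -3.591%.
VaR = −(-3.591%) + 1.483 × 3.865% = 9.323%.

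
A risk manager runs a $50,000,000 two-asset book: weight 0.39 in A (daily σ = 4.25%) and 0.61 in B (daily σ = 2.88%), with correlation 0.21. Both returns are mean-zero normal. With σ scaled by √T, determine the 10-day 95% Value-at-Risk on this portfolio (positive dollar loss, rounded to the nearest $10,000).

σ_p = √(0.39²·4.25² + 0.61²·2.88² + 2·0.21·0.39·0.61·4.25·2.88) = 2.656%.
σ_{10d} = 2.656% × √10 = 8.399%.
z(95%) = 1.645.
VaR = 1.645 × 8.399% = 13.816%; on $50,000,000 that is $6,908,000.

$6,910,000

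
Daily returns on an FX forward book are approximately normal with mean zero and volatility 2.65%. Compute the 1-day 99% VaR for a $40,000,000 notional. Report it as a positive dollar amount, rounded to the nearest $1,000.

At 99% one-sided, z = 2.326.
VaR = z·σ = 2.326 × 2.65% = 6.164%.
On $40,000,000: 0.06164 × $40,000,000 = $2,465,600.

$2,466,000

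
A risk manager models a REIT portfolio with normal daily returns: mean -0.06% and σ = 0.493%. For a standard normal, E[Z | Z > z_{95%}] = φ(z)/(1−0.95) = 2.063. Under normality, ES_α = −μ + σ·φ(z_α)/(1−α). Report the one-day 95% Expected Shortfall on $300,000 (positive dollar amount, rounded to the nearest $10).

$3,230

ES = −(-0.06%) + 0.493% × 2.063 = 1.077%.
On $300,000: 0.01077 × $300,000 = $3,231.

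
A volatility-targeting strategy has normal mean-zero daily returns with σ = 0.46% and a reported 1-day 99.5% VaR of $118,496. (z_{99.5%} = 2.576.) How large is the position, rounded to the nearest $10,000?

$10,000,000

VaR as a fraction of value: z·σ = 2.576 × 0.46% = 1.18496%.
Position = $118,496 / 0.0118496 = $10,000,000.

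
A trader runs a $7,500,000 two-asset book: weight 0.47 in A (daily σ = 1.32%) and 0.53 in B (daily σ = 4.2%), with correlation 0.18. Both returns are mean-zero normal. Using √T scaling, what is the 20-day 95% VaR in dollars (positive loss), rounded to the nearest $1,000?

σ_p = √(0.47²·1.32² + 0.53²·4.2² + 2·0.18·0.47·0.53·1.32·4.2) = 2.416%.
σ_{20d} = 2.416% × √20 = 10.805%.
z(95%) = 1.645.
VaR = 1.645 × 10.805% = 17.774%; on $7,500,000 that is $1,333,050.

$1,333,000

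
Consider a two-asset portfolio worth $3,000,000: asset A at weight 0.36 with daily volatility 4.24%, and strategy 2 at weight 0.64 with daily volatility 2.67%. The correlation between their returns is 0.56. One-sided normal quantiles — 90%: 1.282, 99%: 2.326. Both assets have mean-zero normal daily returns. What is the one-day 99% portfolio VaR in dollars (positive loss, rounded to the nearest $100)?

$199,500

σ_p² = 0.36²·4.24² + 0.64²·2.67² + 2·0.56·0.36·0.64·4.24·2.67 = 8.1712 (%²).
σ_p = √8.1712 = 2.859%.
VaR = 2.326 × 2.859% = 6.650%; on $3,000,000 that is $199,500.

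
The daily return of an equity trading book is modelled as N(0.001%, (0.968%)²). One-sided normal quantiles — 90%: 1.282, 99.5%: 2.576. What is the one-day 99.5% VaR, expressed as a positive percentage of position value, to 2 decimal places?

VaR = −μ + z·σ = −(0.001%) + 2.576 × 0.968% = 2.493%.

2.49%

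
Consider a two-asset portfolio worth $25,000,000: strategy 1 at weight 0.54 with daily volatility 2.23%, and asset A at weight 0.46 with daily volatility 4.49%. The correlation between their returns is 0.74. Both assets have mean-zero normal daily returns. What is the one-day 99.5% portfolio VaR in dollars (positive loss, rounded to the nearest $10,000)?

σ_p² = 0.54²·2.23² + 0.46²·4.49² + 2·0.74·0.54·0.46·2.23·4.49 = 9.3970 (%²).
σ_p = √9.3970 = 3.065%.
At 99.5%, z = 2.576.
VaR = 2.576 × 3.065% = 7.895%; on $25,000,000 that is $1,973,750.

$1,970,000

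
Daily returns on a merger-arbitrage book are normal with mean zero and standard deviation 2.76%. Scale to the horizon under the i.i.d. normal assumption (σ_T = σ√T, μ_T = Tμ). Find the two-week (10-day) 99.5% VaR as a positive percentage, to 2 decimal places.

22.48%

At 99.5%, z = 2.576.
σ_{10d} = 2.76% × √10 = 8.728%.
VaR = 2.576 × 8.728% = 22.483%.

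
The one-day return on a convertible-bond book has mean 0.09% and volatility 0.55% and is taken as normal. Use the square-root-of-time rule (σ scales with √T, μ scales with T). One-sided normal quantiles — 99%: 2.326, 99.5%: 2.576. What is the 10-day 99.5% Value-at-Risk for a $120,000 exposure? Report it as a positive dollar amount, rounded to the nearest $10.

σ_{10d} = 0.55% × √10 = 1.739%; μ_{10d} = 10 × 0.09% = 0.900%.
VaR = −(0.900%) + 2.576 × 1.739% = 3.580%.
On $120,000: 0.03580 × $120,000 = $4,296.

$4,300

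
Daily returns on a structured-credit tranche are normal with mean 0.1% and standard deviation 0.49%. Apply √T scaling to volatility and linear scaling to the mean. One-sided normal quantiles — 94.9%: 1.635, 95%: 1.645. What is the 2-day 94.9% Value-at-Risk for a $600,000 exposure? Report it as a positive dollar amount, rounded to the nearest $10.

σ_{2d} = 0.49% × √2 = 0.693%; μ_{2d} = 2 × 0.1% = 0.200%.
VaR = −(0.200%) + 1.635 × 0.693% = 0.933%.
On $600,000: 0.00933 × $600,000 = $5,598.

$5,600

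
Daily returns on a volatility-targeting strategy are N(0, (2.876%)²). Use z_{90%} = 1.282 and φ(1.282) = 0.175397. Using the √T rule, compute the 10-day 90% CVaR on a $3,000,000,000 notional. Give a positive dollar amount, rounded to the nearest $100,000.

$478,600,000

σ_{10d} = 2.876% × √10 = 9.095%.
ES multiplier = φ(z)/(1−α) = 0.175397/0.1 = 1.754.
ES = 9.095% × 1.754 = 15.953%; on $3,000,000,000: $478,590,000.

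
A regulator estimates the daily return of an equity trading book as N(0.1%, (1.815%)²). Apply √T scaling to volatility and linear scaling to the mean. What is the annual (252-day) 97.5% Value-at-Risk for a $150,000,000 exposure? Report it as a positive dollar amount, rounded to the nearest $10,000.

$46,910,000

At 97.5%, z = 1.960.
σ_{252d} = 1.815% × √252 = 28.812%; μ_{252d} = 252 × 0.1% = 25.200%.
VaR = −(25.200%) + 1.960 × 28.812% = 31.272%.
On $150,000,000: 0.31272 × $150,000,000 = $46,908,000.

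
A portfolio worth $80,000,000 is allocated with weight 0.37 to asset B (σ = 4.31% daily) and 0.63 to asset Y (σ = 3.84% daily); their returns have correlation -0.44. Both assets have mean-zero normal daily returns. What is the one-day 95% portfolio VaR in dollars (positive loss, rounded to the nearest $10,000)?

$2,940,000

σ_p² = 0.37²·4.31² + 0.63²·3.84² + 2·-0.44·0.37·0.63·4.31·3.84 = 5.0006 (%²).
σ_p = √5.0006 = 2.236%.
At 95%, z = 1.645.
VaR = 1.645 × 2.236% = 3.678%; on $80,000,000 that is $2,942,400.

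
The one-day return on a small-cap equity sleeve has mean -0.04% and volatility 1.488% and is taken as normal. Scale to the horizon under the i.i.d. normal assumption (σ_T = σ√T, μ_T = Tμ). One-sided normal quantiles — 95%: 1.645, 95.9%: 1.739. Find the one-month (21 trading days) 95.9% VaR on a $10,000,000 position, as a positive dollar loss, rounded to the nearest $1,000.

σ_{21d} = 1.488% × √21 = 6.819%; μ_{21d} = 21 × -0.04% = -0.840%.
VaR = −(-0.840%) + 1.739 × 6.819% = 12.698%.
On $10,000,000: 0.12698 × $10,000,000 = $1,269,800.

$1,270,000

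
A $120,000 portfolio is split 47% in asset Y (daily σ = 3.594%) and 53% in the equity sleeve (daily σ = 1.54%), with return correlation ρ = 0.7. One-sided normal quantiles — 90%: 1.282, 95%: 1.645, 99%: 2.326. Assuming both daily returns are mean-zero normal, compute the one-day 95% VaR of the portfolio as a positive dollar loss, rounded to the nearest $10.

$4,610

σ_p² = 0.47²·3.594² + 0.53²·1.54² + 2·0.7·0.47·0.53·3.594·1.54 = 5.4497 (%²).
σ_p = √5.4497 = 2.334%.
VaR = 1.645 × 2.334% = 3.839%; on $120,000 that is $4,607.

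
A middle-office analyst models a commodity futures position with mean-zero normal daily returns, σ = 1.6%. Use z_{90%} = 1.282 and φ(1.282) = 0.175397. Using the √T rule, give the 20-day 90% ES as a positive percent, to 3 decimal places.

σ_{20d} = 1.6% × √20 = 7.155%.
ES multiplier = φ(z)/(1−α) = 0.175397/0.1 = 1.754.
ES = 7.155% × 1.754 = 12.550%.

12.550%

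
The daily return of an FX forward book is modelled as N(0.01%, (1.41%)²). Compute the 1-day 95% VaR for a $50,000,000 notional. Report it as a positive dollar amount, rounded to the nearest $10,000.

$1,150,000

At 95% one-sided, z = 1.645.
VaR = −μ + z·σ = −(0.01%) + 1.645 × 1.41% = 2.309%.
On $50,000,000: 0.02309 × $50,000,000 = $1,154,500.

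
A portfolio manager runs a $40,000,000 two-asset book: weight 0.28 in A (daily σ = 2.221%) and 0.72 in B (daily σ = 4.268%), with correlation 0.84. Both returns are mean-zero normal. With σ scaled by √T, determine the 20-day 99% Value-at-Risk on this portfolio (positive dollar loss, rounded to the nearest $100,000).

σ_p = √(0.28²·2.221² + 0.72²·4.268² + 2·0.84·0.28·0.72·2.221·4.268) = 3.611%.
σ_{20d} = 3.611% × √20 = 16.149%.
z(99%) = 2.326.
VaR = 2.326 × 16.149% = 37.563%; on $40,000,000 that is $15,025,200.

$15,000,000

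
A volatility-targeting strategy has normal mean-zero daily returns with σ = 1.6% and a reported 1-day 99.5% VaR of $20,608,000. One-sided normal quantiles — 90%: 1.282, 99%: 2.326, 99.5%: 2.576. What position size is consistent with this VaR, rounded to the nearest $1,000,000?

$500,000,000

VaR as a fraction of value: z·σ = 2.576 × 1.6% = 4.1216%.
Position = $20,608,000 / 0.041216 = $500,000,000.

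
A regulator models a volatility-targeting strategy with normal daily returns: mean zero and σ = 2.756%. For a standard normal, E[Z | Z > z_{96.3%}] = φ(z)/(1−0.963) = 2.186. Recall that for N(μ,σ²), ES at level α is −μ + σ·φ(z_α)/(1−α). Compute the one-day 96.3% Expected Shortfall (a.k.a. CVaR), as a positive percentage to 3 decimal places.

6.025%

ES = 2.756% × 2.186 = 6.025%.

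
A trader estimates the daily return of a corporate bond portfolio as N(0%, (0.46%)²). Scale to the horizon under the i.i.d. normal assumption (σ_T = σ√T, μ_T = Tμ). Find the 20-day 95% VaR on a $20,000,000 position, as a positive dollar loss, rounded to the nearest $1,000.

At 95%, z = 1.645.
σ_{20d} = 0.46% × √20 = 2.057%.
VaR = 1.645 × 2.057% = 3.384%.
On $20,000,000: 0.03384 × $20,000,000 = $676,800.

$677,000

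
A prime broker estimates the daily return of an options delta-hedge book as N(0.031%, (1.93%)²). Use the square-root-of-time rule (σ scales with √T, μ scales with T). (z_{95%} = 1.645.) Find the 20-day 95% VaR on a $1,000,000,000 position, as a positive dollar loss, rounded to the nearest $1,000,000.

$136,000,000

σ_{20d} = 1.93% × √20 = 8.631%; μ_{20d} = 20 × 0.031% = 0.620%.
VaR = −(0.620%) + 1.645 × 8.631% = 13.578%.
On $1,000,000,000: 0.13578 × $1,000,000,000 = $135,780,000.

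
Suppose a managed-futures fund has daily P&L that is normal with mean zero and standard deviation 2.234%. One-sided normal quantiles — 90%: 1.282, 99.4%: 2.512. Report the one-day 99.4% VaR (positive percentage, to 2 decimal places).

VaR = z·σ = 2.512 × 2.234% = 5.612%.

5.61%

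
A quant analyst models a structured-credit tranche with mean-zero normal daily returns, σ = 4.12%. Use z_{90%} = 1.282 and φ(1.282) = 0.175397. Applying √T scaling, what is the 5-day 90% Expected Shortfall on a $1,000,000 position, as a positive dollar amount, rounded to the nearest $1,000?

$162,000

σ_{5d} = 4.12% × √5 = 9.213%.
ES multiplier = φ(z)/(1−α) = 0.175397/0.1 = 1.754.
ES = 9.213% × 1.754 = 16.160%; on $1,000,000: $161,600.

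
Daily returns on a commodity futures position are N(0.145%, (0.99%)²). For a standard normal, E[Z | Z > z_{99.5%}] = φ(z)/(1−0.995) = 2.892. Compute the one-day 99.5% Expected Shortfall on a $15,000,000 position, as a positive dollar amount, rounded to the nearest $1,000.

ES = −(0.145%) + 0.99% × 2.892 = 2.718%.
On $15,000,000: 0.02718 × $15,000,000 = $407,700.

$408,000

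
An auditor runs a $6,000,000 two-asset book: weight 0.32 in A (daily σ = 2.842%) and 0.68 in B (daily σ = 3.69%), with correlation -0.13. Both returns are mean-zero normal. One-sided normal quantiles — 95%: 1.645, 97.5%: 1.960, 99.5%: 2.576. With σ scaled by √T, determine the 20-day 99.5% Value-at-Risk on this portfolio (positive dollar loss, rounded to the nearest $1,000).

σ_p = √(0.32²·2.842² + 0.68²·3.69² + 2·-0.13·0.32·0.68·2.842·3.69) = 2.555%.
σ_{20d} = 2.555% × √20 = 11.426%.
VaR = 2.576 × 11.426% = 29.433%; on $6,000,000 that is $1,765,980.

$1,766,000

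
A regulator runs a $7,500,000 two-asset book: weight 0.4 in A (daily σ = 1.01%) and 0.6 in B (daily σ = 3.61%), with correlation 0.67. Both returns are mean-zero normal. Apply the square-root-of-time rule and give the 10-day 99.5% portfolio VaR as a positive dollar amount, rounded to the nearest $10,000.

$1,500,000

σ_p = √(0.4²·1.01² + 0.6²·3.61² + 2·0.67·0.4·0.6·1.01·3.61) = 2.455%.
σ_{10d} = 2.455% × √10 = 7.763%.
z(99.5%) = 2.576.
VaR = 2.576 × 7.763% = 19.997%; on $7,500,000 that is $1,499,775.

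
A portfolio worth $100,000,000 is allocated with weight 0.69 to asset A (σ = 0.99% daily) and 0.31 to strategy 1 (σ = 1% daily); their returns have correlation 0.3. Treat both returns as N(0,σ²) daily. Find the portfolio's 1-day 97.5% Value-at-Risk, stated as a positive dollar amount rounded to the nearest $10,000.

σ_p² = 0.69²·0.99² + 0.31²·1² + 2·0.3·0.69·0.31·0.99·1 = 0.6898 (%²).
σ_p = √0.6898 = 0.831%.
At 97.5%, z = 1.960.
VaR = 1.960 × 0.831% = 1.629%; on $100,000,000 that is $1,629,000.

$1,630,000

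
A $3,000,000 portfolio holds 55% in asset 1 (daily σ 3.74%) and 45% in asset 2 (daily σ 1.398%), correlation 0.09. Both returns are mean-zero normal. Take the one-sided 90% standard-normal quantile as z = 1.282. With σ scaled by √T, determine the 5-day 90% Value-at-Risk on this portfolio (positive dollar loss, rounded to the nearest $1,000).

σ_p = √(0.55²·3.74² + 0.45²·1.398² + 2·0.09·0.55·0.45·3.74·1.398) = 2.205%.
σ_{5d} = 2.205% × √5 = 4.931%.
VaR = 1.282 × 4.931% = 6.322%; on $3,000,000 that is $189,660.

$190,000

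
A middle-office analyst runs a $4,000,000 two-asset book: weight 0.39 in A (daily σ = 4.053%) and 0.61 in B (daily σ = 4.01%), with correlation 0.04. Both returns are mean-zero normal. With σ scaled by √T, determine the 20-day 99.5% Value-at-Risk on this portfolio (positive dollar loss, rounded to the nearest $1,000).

σ_p = √(0.39²·4.053² + 0.61²·4.01² + 2·0.04·0.39·0.61·4.053·4.01) = 2.965%.
σ_{20d} = 2.965% × √20 = 13.260%.
z(99.5%) = 2.576.
VaR = 2.576 × 13.260% = 34.158%; on $4,000,000 that is $1,366,320.

$1,366,000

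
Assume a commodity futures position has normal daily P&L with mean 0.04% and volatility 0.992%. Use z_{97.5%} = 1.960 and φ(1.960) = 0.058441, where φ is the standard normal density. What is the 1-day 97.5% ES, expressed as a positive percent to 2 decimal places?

2.28%

Tail multiplier: φ(z)/(1−α) = 0.058441 / 0.025 = 2.338.
ES = −(0.04%) + 0.992% × 2.338 = 2.279%.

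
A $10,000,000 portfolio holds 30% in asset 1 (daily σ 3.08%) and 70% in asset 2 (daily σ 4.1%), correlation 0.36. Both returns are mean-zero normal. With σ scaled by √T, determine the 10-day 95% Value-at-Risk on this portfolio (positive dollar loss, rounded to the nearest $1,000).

$1,725,000

σ_p = √(0.3²·3.08² + 0.7²·4.1² + 2·0.36·0.3·0.7·3.08·4.1) = 3.317%.
σ_{10d} = 3.317% × √10 = 10.489%.
z(95%) = 1.645.
VaR = 1.645 × 10.489% = 17.254%; on $10,000,000 that is $1,725,400.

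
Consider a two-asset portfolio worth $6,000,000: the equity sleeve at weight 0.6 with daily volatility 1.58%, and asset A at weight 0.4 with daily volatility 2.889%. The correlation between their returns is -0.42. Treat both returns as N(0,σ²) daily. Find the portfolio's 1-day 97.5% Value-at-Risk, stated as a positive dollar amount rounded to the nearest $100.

$134,800

σ_p² = 0.6²·1.58² + 0.4²·2.889² + 2·-0.42·0.6·0.4·1.58·2.889 = 1.3139 (%²).
σ_p = √1.3139 = 1.146%.
At 97.5%, z = 1.960.
VaR = 1.960 × 1.146% = 2.246%; on $6,000,000 that is $134,760.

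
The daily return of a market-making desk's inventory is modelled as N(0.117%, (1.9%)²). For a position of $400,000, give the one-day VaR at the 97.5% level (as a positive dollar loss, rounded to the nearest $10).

$14,430

At 97.5% one-sided, z = 1.960.
VaR = −μ + z·σ = −(0.117%) + 1.960 × 1.9% = 3.607%.
On $400,000: 0.03607 × $400,000 = $14,428.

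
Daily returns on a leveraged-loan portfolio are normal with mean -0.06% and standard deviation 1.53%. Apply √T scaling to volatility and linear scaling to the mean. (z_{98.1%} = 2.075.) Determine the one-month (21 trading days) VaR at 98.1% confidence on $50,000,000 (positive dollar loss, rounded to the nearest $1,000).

σ_{21d} = 1.53% × √21 = 7.011%; μ_{21d} = 21 × -0.06% = -1.260%.
VaR = −(-1.260%) + 2.075 × 7.011% = 15.808%.
On $50,000,000: 0.15808 × $50,000,000 = $7,904,000.

$7,904,000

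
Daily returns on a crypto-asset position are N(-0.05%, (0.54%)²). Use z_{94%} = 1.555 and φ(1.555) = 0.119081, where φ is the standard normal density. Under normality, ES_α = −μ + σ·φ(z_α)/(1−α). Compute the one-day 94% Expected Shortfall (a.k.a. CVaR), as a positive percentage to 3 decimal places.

1.122%

Tail multiplier: φ(z)/(1−α) = 0.119081 / 0.06 = 1.985.
ES = −(-0.05%) + 0.54% × 1.985 = 1.122%.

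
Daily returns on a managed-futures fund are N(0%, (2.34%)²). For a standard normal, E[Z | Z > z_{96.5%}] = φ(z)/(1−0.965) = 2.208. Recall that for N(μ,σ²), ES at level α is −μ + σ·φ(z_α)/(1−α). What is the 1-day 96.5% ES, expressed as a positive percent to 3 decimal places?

5.167%

ES = 2.34% × 2.208 = 5.167%.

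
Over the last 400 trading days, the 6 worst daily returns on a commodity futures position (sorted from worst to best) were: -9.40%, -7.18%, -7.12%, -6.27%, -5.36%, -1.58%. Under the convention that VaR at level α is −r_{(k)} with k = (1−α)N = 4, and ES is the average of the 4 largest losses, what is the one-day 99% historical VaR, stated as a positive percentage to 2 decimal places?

k = 4; the 4th lowest return is -6.27%, so VaR = 6.27%.

6.27%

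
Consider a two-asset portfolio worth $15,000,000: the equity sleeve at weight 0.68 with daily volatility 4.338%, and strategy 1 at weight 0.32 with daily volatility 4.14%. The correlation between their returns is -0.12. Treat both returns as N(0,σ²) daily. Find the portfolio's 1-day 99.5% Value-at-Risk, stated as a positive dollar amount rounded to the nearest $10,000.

$1,190,000

σ_p² = 0.68²·4.338² + 0.32²·4.14² + 2·-0.12·0.68·0.32·4.338·4.14 = 9.5187 (%²).
σ_p = √9.5187 = 3.085%.
At 99.5%, z = 2.576.
VaR = 2.576 × 3.085% = 7.947%; on $15,000,000 that is $1,192,050.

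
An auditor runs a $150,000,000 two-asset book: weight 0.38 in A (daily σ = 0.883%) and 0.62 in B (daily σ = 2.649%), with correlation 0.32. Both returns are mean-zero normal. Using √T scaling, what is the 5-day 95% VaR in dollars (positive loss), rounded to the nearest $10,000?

$9,810,000

σ_p = √(0.38²·0.883² + 0.62²·2.649² + 2·0.32·0.38·0.62·0.883·2.649) = 1.778%.
σ_{5d} = 1.778% × √5 = 3.976%.
z(95%) = 1.645.
VaR = 1.645 × 3.976% = 6.541%; on $150,000,000 that is $9,811,500.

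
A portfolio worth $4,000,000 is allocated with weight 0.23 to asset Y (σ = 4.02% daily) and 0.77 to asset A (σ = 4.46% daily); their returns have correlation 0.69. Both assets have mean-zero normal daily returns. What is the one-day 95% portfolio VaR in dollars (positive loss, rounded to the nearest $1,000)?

$272,000

σ_p² = 0.23²·4.02² + 0.77²·4.46² + 2·0.69·0.23·0.77·4.02·4.46 = 17.0305 (%²).
σ_p = √17.0305 = 4.127%.
At 95%, z = 1.645.
VaR = 1.645 × 4.127% = 6.789%; on $4,000,000 that is $271,560.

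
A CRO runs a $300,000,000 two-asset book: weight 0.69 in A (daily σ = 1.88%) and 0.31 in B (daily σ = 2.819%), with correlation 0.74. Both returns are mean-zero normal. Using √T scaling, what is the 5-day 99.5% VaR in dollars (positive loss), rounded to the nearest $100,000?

$35,100,000

σ_p = √(0.69²·1.88² + 0.31²·2.819² + 2·0.74·0.69·0.31·1.88·2.819) = 2.031%.
σ_{5d} = 2.031% × √5 = 4.541%.
z(99.5%) = 2.576.
VaR = 2.576 × 4.541% = 11.698%; on $300,000,000 that is $35,094,000.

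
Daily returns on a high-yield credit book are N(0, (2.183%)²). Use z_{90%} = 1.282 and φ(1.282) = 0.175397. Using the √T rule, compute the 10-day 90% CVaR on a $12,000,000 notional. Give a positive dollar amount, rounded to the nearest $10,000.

$1,450,000

σ_{10d} = 2.183% × √10 = 6.903%.
ES multiplier = φ(z)/(1−α) = 0.175397/0.1 = 1.754.
ES = 6.903% × 1.754 = 12.108%; on $12,000,000: $1,452,960.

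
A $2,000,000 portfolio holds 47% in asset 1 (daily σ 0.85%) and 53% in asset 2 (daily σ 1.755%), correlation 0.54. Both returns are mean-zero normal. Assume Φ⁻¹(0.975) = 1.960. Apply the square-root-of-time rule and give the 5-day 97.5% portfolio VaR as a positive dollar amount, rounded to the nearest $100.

$104,700

σ_p = √(0.47²·0.85² + 0.53²·1.755² + 2·0.54·0.47·0.53·0.85·1.755) = 1.194%.
σ_{5d} = 1.194% × √5 = 2.670%.
VaR = 1.960 × 2.670% = 5.233%; on $2,000,000 that is $104,660.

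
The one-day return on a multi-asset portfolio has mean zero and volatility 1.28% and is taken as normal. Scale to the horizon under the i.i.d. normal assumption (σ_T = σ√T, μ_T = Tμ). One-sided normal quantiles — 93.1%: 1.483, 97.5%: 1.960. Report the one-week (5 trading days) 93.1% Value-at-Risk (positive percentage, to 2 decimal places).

σ_{5d} = 1.28% × √5 = 2.862%.
VaR = 1.483 × 2.862% = 4.244%.

4.24%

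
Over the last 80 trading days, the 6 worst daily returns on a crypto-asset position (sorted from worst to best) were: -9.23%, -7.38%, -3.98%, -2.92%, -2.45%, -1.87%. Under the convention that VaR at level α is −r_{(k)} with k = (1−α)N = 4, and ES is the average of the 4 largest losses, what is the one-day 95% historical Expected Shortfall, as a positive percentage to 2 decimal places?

5.88%

The 4 worst returns sum to -23.51%.
ES = −(-23.51%) / 4 = 5.8775% ≈ 5.88%.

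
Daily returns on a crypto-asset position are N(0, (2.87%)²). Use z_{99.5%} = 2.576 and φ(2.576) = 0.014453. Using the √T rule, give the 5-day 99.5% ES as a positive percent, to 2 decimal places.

σ_{5d} = 2.87% × √5 = 6.418%.
ES multiplier = φ(z)/(1−α) = 0.014453/0.005 = 2.891.
ES = 6.418% × 2.891 = 18.554%.

18.55%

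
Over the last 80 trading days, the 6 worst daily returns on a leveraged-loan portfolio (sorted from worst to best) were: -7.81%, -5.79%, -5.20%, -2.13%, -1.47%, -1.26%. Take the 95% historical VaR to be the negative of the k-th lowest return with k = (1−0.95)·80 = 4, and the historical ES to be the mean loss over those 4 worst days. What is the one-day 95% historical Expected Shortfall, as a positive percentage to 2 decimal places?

The 4 worst returns sum to -20.93%.
ES = −(-20.93%) / 4 = 5.2325% ≈ 5.23%.

5.23%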